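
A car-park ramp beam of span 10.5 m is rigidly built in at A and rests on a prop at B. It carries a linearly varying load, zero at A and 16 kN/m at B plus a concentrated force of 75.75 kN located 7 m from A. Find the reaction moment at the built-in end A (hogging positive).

Choose R_B as the redundant. The primary structure is the cantilever fixed at A.
Downward deflection at the released point B due to the loads:
  triangular load, peak 16 at the free end: 11w₀L⁴/(120EI) = 17827/EI
  point load 75.75 at a = 7: Pa²(3L − a)/(6EI) = 15156/EI
  δ_0 = 32984/EI
Flexibility coefficient — unit upward force at B: δ_{BB} = L³/(3EI) = 385.9/EI.
The prop prevents deflection at B: R_B = δ_0/δ_{BB} = 32984/385.9 = 85.48 kN.
Moment equilibrium about A: M_A = Σ(load moments about A) − R_B·L = 1118 − 85.48×10.5 = 220.7 kN·m.

M_A = 220.7 kN·m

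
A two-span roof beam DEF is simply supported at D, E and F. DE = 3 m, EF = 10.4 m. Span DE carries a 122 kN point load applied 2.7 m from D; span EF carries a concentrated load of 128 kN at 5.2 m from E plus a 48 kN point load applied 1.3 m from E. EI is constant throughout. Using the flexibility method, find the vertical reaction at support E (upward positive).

R_E = 319.1 kN

Insert a hinge at E; M_E is the redundant, and each span becomes simply supported.
Discontinuity in slope at E on the released structure — sum the simple-span end rotations:
  span DE: point load 122 at a = 2.7: Pab(L + a)/(6LEI) = 31.29/EI
  span EF: point load 128 at a = 5.2: Pab(L + b)/(6LEI) = 865.3/EI
  span EF: point load 48 at a = 1.3: Pab(L + b)/(6LEI) = 177.4/EI
  relative rotation θ_0 = (31.29 + 1043)/EI = 1074/EI
A unit hogging moment at E produces rotation L₁/(3EI) + L₂/(3EI) = 4.467/EI.
Slope continuity at E: θ_0 = M_E·4.467/EI, so M_E = 1074/4.467 = 240.5 kN·m (hogging).
Span DE, ΣM about D with M_E applied at E: R_E^{DE}·3 = 329.4 + 240.5, so R_E^{DE} = 190 kN and R_D = 122 − 190 = -67.95 kN.
Span EF, ΣM about F: R_E^{EF}·10.4 = 1102 + 240.5, so R_E^{EF} = 129.1 kN and R_F = 176 − 129.1 = 46.88 kN.
R_E = 190 + 129.1 = 319.1 kN.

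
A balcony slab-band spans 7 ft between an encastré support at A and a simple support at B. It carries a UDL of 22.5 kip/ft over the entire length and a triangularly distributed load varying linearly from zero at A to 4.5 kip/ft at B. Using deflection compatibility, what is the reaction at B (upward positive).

Choose R_B as the redundant. The primary structure is the cantilever fixed at A.
Primary-structure tip deflection at B by superposition:
  UDL 22.5: wL⁴/(8EI) = 6753/EI
  triangular load, peak 4.5 at the free end: 11w₀L⁴/(120EI) = 990.4/EI
  δ_0 = 7743/EI
Tip deflection under a unit load at B: L³/(3EI) = 114.3/EI.
Compatibility at B: δ_0 − R_B·δ_{BB} = 0, so R_B = 7743/114.3 = 67.72 kip.

R_B = 67.72 kip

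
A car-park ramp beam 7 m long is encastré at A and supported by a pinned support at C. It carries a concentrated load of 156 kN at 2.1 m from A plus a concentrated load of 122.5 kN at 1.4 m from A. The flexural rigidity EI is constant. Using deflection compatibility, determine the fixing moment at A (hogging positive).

M_A = 318.4 kN·m

Choose R_C as the redundant. The primary structure is the cantilever fixed at A.
Deflection at C on the released cantilever, summing each load's contribution:
  point load 156 at a = 2.1: Pa²(3L − a)/(6EI) = 2167/EI
  point load 122.5 at a = 1.4: Pa²(3L − a)/(6EI) = 784.3/EI
  δ_0 = 2951/EI
Flexibility coefficient — unit upward force at C: δ_{CC} = L³/(3EI) = 114.3/EI.
The prop prevents deflection at C: R_C = δ_0/δ_{CC} = 2951/114.3 = 25.81 kN.
Moment equilibrium about A: M_A = Σ(load moments about A) − R_C·L = 499.1 − 25.81×7 = 318.4 kN·m.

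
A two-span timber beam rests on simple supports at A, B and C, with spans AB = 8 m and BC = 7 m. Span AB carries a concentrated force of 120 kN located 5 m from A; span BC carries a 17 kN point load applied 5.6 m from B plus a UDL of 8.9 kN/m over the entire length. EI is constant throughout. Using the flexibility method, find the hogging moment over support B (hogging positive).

M_B = 128.3 kN·m

Insert a hinge at B; M_B is the redundant, and each span becomes simply supported.
Discontinuity in slope at B on the released structure — sum the simple-span end rotations:
  span AB: point load 120 at a = 5: Pab(L + a)/(6LEI) = 487.5/EI
  span BC: point load 17 at a = 5.6: Pab(L + b)/(6LEI) = 26.66/EI
  span BC: UDL 8.9: wL³/(24EI) = 127.2/EI
  relative rotation θ_0 = (487.5 + 153.9)/EI = 641.4/EI
A unit hogging moment at B produces rotation L₁/(3EI) + L₂/(3EI) = 5/EI.
Slope continuity at B: θ_0 = M_B·5/EI, so M_B = 641.4/5 = 128.3 kN·m (hogging).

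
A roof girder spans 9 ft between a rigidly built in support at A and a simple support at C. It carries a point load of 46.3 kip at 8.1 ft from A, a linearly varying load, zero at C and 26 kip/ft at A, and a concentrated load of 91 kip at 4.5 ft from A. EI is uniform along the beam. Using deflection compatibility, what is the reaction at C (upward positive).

Remove the prop at C; the released (primary) structure is a cantilever built in at A.
Free-end deflection of the primary structure under the applied loading (downward +):
  point load 46.3 at a = 8.1: Pa²(3L − a)/(6EI) = 9569/EI
  triangular load, peak 26 at the fixed end: w₀L⁴/(30EI) = 5686/EI
  point load 91 at a = 4.5: Pa²(3L − a)/(6EI) = 6910/EI
  δ_0 = 22165/EI
Flexibility coefficient — unit upward force at C: δ_{CC} = L³/(3EI) = 243/EI.
The prop prevents deflection at C: R_C = δ_0/δ_{CC} = 22165/243 = 91.22 kip.

R_C = 91.22 kip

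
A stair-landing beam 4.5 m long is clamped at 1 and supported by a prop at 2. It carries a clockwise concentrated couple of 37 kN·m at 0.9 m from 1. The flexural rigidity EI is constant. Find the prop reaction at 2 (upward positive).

Release the roller at 2. Primary structure: cantilever fixed at 1.
Primary-structure tip deflection at 2 by superposition:
  clockwise couple 37 at a = 0.9: M₀a(2L − a)/(2EI) = 134.9/EI
Flexibility coefficient — unit upward force at 2: δ_{22} = L³/(3EI) = 30.38/EI.
Compatibility at 2: δ_0 − R_2·δ_{22} = 0, so R_2 = 134.9/30.38 = 4.44 kN.

R_2 = 4.44 kN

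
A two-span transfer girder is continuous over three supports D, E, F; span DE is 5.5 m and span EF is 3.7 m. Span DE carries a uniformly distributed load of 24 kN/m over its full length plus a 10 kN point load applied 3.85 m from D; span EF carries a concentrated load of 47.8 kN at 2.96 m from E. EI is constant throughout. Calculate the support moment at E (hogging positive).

M_E = 66.95 kN·m

Take M_E as the redundant. Released structure: two simple spans DE and EF with a hinge at E.
Rotations at E on the released spans (each span's end-slope, ×1/EI):
  span DE: UDL 24: wL³/(24EI) = 166.4/EI
  span DE: point load 10 at a = 3.85: Pab(L + a)/(6LEI) = 18/EI
  span EF: point load 47.8 at a = 2.96: Pab(L + b)/(6LEI) = 20.94/EI
  relative rotation θ_0 = (184.4 + 20.94)/EI = 205.3/EI
A unit hogging moment at E produces rotation L₁/(3EI) + L₂/(3EI) = 3.067/EI.
Compatibility: M_E·(L₁+L₂)/(3EI) = θ_0, giving M_E = 66.95 kN·m (hogging).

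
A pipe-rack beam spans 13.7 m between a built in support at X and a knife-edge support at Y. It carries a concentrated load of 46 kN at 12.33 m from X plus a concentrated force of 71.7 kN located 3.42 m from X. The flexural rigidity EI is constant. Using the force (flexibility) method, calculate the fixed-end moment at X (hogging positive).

M_X = 192.2 kN·m

Remove the prop at Y; the released (primary) structure is a cantilever built in at X.
Deflection at Y on the released cantilever, summing each load's contribution:
  point load 46 at a = 12.33: Pa²(3L − a)/(6EI) = 33533/EI
  point load 71.7 at a = 3.42: Pa²(3L − a)/(6EI) = 5267/EI
  δ_0 = 38800/EI
Flexibility coefficient — unit upward force at Y: δ_{YY} = L³/(3EI) = 857.1/EI.
The prop prevents deflection at Y: R_Y = δ_0/δ_{YY} = 38800/857.1 = 45.27 kN.
Moment equilibrium about X: M_X = Σ(load moments about X) − R_Y·L = 812.4 − 45.27×13.7 = 192.2 kN·m.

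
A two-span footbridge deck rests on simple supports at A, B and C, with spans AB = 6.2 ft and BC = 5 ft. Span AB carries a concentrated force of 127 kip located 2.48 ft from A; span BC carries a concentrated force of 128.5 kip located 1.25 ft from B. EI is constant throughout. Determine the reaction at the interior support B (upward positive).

Take M_B as the redundant. Released structure: two simple spans AB and BC with a hinge at B.
Rotations at B on the released spans (each span's end-slope, ×1/EI):
  span AB: point load 127 at a = 2.48: Pab(L + a)/(6LEI) = 273.4/EI
  span BC: point load 128.5 at a = 1.25: Pab(L + b)/(6LEI) = 175.7/EI
  relative rotation θ_0 = (273.4 + 175.7)/EI = 449.1/EI
A unit hogging moment at B produces rotation L₁/(3EI) + L₂/(3EI) = 3.733/EI.
Slope continuity at B: θ_0 = M_B·3.733/EI, so M_B = 449.1/3.733 = 120.3 kip·ft (hogging).
Span AB, ΣM about A with M_B applied at B: R_B^{AB}·6.2 = 315 + 120.3, so R_B^{AB} = 70.2 kip and R_A = 127 − 70.2 = 56.8 kip.
Span BC, ΣM about C: R_B^{BC}·5 = 481.9 + 120.3, so R_B^{BC} = 120.4 kip and R_C = 128.5 − 120.4 = 8.068 kip.
R_B = 70.2 + 120.4 = 190.6 kip.

R_B = 190.6 kip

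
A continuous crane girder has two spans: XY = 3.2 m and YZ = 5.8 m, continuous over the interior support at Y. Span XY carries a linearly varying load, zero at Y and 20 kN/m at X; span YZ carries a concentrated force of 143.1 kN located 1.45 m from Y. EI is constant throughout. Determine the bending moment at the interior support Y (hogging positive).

Take M_Y as the redundant. Released structure: two simple spans XY and YZ with a hinge at Y.
End slopes at the hinge Y, treating each span as simply supported:
  span XY: triangular load, peak 20: 7w₀L³/(360EI) = 12.74/EI
  span YZ: point load 143.1 at a = 1.45: Pab(L + b)/(6LEI) = 263.3/EI
  relative rotation θ_0 = (12.74 + 263.3)/EI = 276/EI
A unit hogging moment at Y produces rotation L₁/(3EI) + L₂/(3EI) = 3/EI.
Compatibility: M_Y·(L₁+L₂)/(3EI) = θ_0, giving M_Y = 92 kN·m (hogging).

M_Y = 92 kN·m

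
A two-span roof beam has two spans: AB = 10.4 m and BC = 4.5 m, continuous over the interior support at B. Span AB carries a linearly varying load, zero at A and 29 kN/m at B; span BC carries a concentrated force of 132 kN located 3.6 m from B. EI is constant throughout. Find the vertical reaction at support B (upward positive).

Insert a hinge at B; M_B is the redundant, and each span becomes simply supported.
Discontinuity in slope at B on the released structure — sum the simple-span end rotations:
  span AB: triangular load, peak 29: w₀L³/(45EI) = 724.9/EI
  span BC: point load 132 at a = 3.6: Pab(L + b)/(6LEI) = 85.54/EI
  relative rotation θ_0 = (724.9 + 85.54)/EI = 810.4/EI
A unit hogging moment at B produces rotation L₁/(3EI) + L₂/(3EI) = 4.967/EI.
Compatibility: M_B·(L₁+L₂)/(3EI) = θ_0, giving M_B = 163.2 kN·m (hogging).
Span AB, ΣM about A with M_B applied at B: R_B^{AB}·10.4 = 1046 + 163.2, so R_B^{AB} = 116.2 kN and R_A = 150.8 − 116.2 = 34.58 kN.
Span BC, ΣM about C: R_B^{BC}·4.5 = 118.8 + 163.2, so R_B^{BC} = 62.66 kN and R_C = 132 − 62.66 = 69.34 kN.
R_B = 116.2 + 62.66 = 178.9 kN.

R_B = 178.9 kN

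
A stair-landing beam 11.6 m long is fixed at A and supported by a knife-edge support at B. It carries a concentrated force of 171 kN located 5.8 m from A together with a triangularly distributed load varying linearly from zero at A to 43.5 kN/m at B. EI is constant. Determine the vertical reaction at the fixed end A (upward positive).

Release the roller at B. Primary structure: cantilever fixed at A.
Free-end deflection of the primary structure under the applied loading (downward +):
  point load 171 at a = 5.8: Pa²(3L − a)/(6EI) = 27803/EI
  triangular load, peak 43.5 at the free end: 11w₀L⁴/(120EI) = 72199/EI
  δ_0 = 100003/EI
Flexibility coefficient — unit upward force at B: δ_{BB} = L³/(3EI) = 520.3/EI.
The prop prevents deflection at B: R_B = δ_0/δ_{BB} = 100003/520.3 = 192.2 kN.
Vertical equilibrium: R_A = ΣP − R_B = 423.3 − 192.2 = 231.1 kN.

R_A = 231.1 kN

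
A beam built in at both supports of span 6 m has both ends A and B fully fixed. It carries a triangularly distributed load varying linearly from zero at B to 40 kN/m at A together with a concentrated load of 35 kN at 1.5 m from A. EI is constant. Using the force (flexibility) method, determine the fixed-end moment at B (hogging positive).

M_B = 57.84 kN·m

Take the two fixed-end moments M_A, M_B as redundants; the released structure is the simple span AB.
On the primary (simply-supported) span, the end slopes from the loading are:
  at A: triangular load, peak 40: w₀L³/(45EI) = 192/EI
  at B: triangular load, peak 40: 7w₀L³/(360EI) = 168/EI
  at A: point load 35 at a = 1.5: Pab(L + b)/(6LEI) = 68.91/EI
  at B: point load 35 at a = 1.5: Pab(L + a)/(6LEI) = 49.22/EI
  θ_A0 = 260.9/EI,  θ_B0 = 217.2/EI
Flexibility coefficients: a unit moment at one end gives L/(3EI) there and L/(6EI) at the far end, so f₁₁ = f₂₂ = 2/EI and f₁₂ = f₂₁ = 1/EI.
Compatibility — zero rotation at each built-in end:
  2 M_A + 1 M_B = 260.9
  1 M_A + 2 M_B = 217.2
Solving the pair gives M_A = 101.5 kN·m and M_B = 57.84 kN·m (hogging).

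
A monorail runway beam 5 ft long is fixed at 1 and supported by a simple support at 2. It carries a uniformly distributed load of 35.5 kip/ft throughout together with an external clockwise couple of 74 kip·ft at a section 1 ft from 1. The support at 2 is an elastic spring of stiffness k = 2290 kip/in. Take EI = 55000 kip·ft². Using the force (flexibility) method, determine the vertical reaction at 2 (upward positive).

R_2 = 71.14 kip

Release the roller at 2. Primary structure: cantilever fixed at 1.
Primary-structure tip deflection at 2 by superposition:
  UDL 35.5: wL⁴/(8EI) = 2773/EI
  clockwise couple 74 at a = 1: M₀a(2L − a)/(2EI) = 333/EI
  δ_0 = 3106/EI
Flexibility coefficient — unit upward force at 2: δ_{22} = L³/(3EI) = 41.67/EI.
With EI = 55000 kip·ft²: δ_0 = 0.056481 ft and δ_{22} = 0.000758 ft/kip.
Compatibility — the spring shortens by R_2/k under the reaction it provides: δ_0 − R_2·δ_{22} = R_2/k. With 1/k = 1/(2290×12) ft/kip = 0.000036 ft/kip, R_2 = δ_0 / (δ_{22} + 1/k) = 0.056481 / (0.000758 + 0.000036) = 71.14 kip.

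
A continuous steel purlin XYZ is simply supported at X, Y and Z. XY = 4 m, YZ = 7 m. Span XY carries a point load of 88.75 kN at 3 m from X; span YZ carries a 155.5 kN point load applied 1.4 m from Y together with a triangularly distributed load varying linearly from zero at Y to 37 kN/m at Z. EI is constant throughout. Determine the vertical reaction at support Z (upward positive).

R_Z = 90.54 kN

Insert a hinge at Y; M_Y is the redundant, and each span becomes simply supported.
End slopes at the hinge Y, treating each span as simply supported:
  span XY: point load 88.75 at a = 3: Pab(L + a)/(6LEI) = 77.66/EI
  span YZ: point load 155.5 at a = 1.4: Pab(L + b)/(6LEI) = 365.7/EI
  span YZ: triangular load, peak 37: 7w₀L³/(360EI) = 246.8/EI
  relative rotation θ_0 = (77.66 + 612.5)/EI = 690.2/EI
A unit hogging moment at Y produces rotation L₁/(3EI) + L₂/(3EI) = 3.667/EI.
Compatibility: M_Y·(L₁+L₂)/(3EI) = θ_0, giving M_Y = 188.2 kN·m (hogging).
Span YZ, ΣM about Z: R_Y^{YZ}·7 = 1173 + 188.2, so R_Y^{YZ} = 194.5 kN and R_Z = 285 − 194.5 = 90.54 kN.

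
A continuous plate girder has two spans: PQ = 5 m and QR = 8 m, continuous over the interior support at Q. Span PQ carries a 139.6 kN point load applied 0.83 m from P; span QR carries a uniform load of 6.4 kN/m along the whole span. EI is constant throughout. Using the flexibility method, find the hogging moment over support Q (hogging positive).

Insert a hinge at Q; M_Q is the redundant, and each span becomes simply supported.
Rotations at Q on the released spans (each span's end-slope, ×1/EI):
  span PQ: point load 139.6 at a = 0.83: Pab(L + a)/(6LEI) = 93.9/EI
  span QR: UDL 6.4: wL³/(24EI) = 136.5/EI
  relative rotation θ_0 = (93.9 + 136.5)/EI = 230.4/EI
A unit hogging moment at Q produces rotation L₁/(3EI) + L₂/(3EI) = 4.333/EI.
Compatibility: M_Q·(L₁+L₂)/(3EI) = θ_0, giving M_Q = 53.18 kN·m (hogging).

M_Q = 53.18 kN·m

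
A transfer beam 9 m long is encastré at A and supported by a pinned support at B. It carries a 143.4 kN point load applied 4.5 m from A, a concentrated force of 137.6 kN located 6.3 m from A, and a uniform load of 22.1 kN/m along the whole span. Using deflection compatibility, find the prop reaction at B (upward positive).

R_B = 196.9 kN

Take the reaction at B as the redundant and release it; the primary structure is a cantilever fixed at A.
Free-end deflection of the primary structure under the applied loading (downward +):
  point load 143.4 at a = 4.5: Pa²(3L − a)/(6EI) = 10889/EI
  point load 137.6 at a = 6.3: Pa²(3L − a)/(6EI) = 18842/EI
  UDL 22.1: wL⁴/(8EI) = 18125/EI
  δ_0 = 47856/EI
Tip deflection under a unit load at B: L³/(3EI) = 243/EI.
The prop prevents deflection at B: R_B = δ_0/δ_{BB} = 47856/243 = 196.9 kN.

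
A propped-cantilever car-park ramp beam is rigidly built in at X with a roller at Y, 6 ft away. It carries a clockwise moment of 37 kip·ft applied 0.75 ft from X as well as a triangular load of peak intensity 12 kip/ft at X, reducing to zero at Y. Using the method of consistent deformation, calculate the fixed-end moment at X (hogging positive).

Remove the prop at Y; the released (primary) structure is a cantilever built in at X.
Downward deflection at the released point Y due to the loads:
  clockwise couple 37 at a = 0.75: M₀a(2L − a)/(2EI) = 156.1/EI
  triangular load, peak 12 at the fixed end: w₀L⁴/(30EI) = 518.4/EI
  δ_0 = 674.5/EI
Tip deflection under a unit load at Y: L³/(3EI) = 72/EI.
Compatibility at Y: δ_0 − R_Y·δ_{YY} = 0, so R_Y = 674.5/72 = 9.368 kip.
Moment equilibrium about X: M_X = Σ(load moments about X) − R_Y·L = 109 − 9.368×6 = 52.79 kip·ft.

M_X = 52.79 kip·ft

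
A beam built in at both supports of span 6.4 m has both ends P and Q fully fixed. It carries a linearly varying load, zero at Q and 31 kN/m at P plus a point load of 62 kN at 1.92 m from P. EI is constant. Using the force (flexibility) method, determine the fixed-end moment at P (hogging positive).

Take the two fixed-end moments M_P, M_Q as redundants; the released structure is the simple span PQ.
On the primary (simply-supported) span, the end slopes from the loading are:
  at P: triangular load, peak 31: w₀L³/(45EI) = 180.6/EI
  at Q: triangular load, peak 31: 7w₀L³/(360EI) = 158/EI
  at P: point load 62 at a = 1.92: Pab(L + b)/(6LEI) = 151.1/EI
  at Q: point load 62 at a = 1.92: Pab(L + a)/(6LEI) = 115.5/EI
  θ_P0 = 331.7/EI,  θ_Q0 = 273.6/EI
Flexibility coefficients: a unit moment at one end gives L/(3EI) there and L/(6EI) at the far end, so f₁₁ = f₂₂ = 2.133/EI and f₁₂ = f₂₁ = 1.067/EI.
Compatibility — zero rotation at each built-in end:
  2.133 M_P + 1.067 M_Q = 331.7
  1.067 M_P + 2.133 M_Q = 273.6
Solving the pair gives M_P = 121.8 kN·m and M_Q = 67.32 kN·m (hogging).

M_P = 121.8 kN·m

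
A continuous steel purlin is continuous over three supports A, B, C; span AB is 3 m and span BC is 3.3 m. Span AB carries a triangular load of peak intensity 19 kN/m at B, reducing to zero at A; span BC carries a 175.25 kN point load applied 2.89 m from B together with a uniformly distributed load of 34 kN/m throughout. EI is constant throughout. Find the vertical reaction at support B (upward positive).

R_B = 127.5 kN

Take M_B as the redundant. Released structure: two simple spans AB and BC with a hinge at B.
Rotations at B on the released spans (each span's end-slope, ×1/EI):
  span AB: triangular load, peak 19: w₀L³/(45EI) = 11.4/EI
  span BC: point load 175.25 at a = 2.89: Pab(L + b)/(6LEI) = 38.91/EI
  span BC: UDL 34: wL³/(24EI) = 50.91/EI
  relative rotation θ_0 = (11.4 + 89.82)/EI = 101.2/EI
A unit hogging moment at B produces rotation L₁/(3EI) + L₂/(3EI) = 2.1/EI.
Compatibility: M_B·(L₁+L₂)/(3EI) = θ_0, giving M_B = 48.2 kN·m (hogging).
Span AB, ΣM about A with M_B applied at B: R_B^{AB}·3 = 57 + 48.2, so R_B^{AB} = 35.07 kN and R_A = 28.5 − 35.07 = -6.567 kN.
Span BC, ΣM about C: R_B^{BC}·3.3 = 257 + 48.2, so R_B^{BC} = 92.48 kN and R_C = 287.4 − 92.48 = 195 kN.
R_B = 35.07 + 92.48 = 127.5 kN.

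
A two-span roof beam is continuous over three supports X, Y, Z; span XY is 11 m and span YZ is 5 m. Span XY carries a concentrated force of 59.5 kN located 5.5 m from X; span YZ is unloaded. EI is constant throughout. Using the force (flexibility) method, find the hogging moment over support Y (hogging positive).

Release continuity at Y by inserting a hinge; the redundant is the internal moment M_Y. The primary structure is two simply-supported spans XY and YZ.
Rotations at Y on the released spans (each span's end-slope, ×1/EI):
  span XY: point load 59.5 at a = 5.5: Pab(L + a)/(6LEI) = 450/EI
  relative rotation θ_0 = (450 + 0)/EI = 450/EI
A unit hogging moment at Y produces rotation L₁/(3EI) + L₂/(3EI) = 5.333/EI.
Slope continuity at Y: θ_0 = M_Y·5.333/EI, so M_Y = 450/5.333 = 84.37 kN·m (hogging).

M_Y = 84.37 kN·m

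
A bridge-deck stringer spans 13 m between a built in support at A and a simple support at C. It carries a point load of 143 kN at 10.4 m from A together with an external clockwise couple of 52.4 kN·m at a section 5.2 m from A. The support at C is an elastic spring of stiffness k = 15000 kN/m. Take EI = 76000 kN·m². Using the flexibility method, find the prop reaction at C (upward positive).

Release the roller at C. Primary structure: cantilever fixed at A.
Deflection at C on the released cantilever, summing each load's contribution:
  point load 143 at a = 10.4: Pa²(3L − a)/(6EI) = 73725/EI
  clockwise couple 52.4 at a = 5.2: M₀a(2L − a)/(2EI) = 2834/EI
  δ_0 = 76559/EI
Flexibility coefficient — unit upward force at C: δ_{CC} = L³/(3EI) = 732.3/EI.
With EI = 76000 kN·m²: δ_0 = 1.0074 m and δ_{CC} = 0.009636 m/kN.
Compatibility — the spring shortens by R_C/k under the reaction it provides: δ_0 − R_C·δ_{CC} = R_C/k. With 1/k = 0.000067 m/kN, R_C = δ_0 / (δ_{CC} + 1/k) = 1.0074 / (0.009636 + 0.000067) = 103.8 kN.

R_C = 103.8 kN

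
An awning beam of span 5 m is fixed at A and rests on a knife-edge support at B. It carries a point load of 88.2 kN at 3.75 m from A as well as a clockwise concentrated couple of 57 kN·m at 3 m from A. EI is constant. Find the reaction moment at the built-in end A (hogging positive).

Choose R_B as the redundant. The primary structure is the cantilever fixed at A.
Downward deflection at the released point B due to the loads:
  point load 88.2 at a = 3.75: Pa²(3L − a)/(6EI) = 2326/EI
  clockwise couple 57 at a = 3: M₀a(2L − a)/(2EI) = 598.5/EI
  δ_0 = 2924/EI
Flexibility coefficient — unit upward force at B: δ_{BB} = L³/(3EI) = 41.67/EI.
The prop prevents deflection at B: R_B = δ_0/δ_{BB} = 2924/41.67 = 70.18 kN.
Moment equilibrium about A: M_A = Σ(load moments about A) − R_B·L = 387.8 − 70.18×5 = 36.86 kN·m.

M_A = 36.86 kN·m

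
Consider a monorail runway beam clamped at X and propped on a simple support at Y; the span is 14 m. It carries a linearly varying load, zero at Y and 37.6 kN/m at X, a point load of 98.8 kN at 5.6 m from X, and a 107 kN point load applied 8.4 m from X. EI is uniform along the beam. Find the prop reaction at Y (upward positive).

Choose R_Y as the redundant. The primary structure is the cantilever fixed at X.
Primary-structure tip deflection at Y by superposition:
  triangular load, peak 37.6 at the fixed end: w₀L⁴/(30EI) = 48148/EI
  point load 98.8 at a = 5.6: Pa²(3L − a)/(6EI) = 18797/EI
  point load 107 at a = 8.4: Pa²(3L − a)/(6EI) = 42280/EI
  δ_0 = 109224/EI
Tip deflection under a unit load at Y: L³/(3EI) = 914.7/EI.
Compatibility at Y: δ_0 − R_Y·δ_{YY} = 0, so R_Y = 109224/914.7 = 119.4 kN.

R_Y = 119.4 kN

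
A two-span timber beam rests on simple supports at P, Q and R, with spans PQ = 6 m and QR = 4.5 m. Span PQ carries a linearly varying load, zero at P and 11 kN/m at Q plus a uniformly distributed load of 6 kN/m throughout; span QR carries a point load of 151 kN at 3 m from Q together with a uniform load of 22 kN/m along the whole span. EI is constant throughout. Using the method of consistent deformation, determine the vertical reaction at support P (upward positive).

R_P = 12.75 kN

Release continuity at Q by inserting a hinge; the redundant is the internal moment M_Q. The primary structure is two simply-supported spans PQ and QR.
Rotations at Q on the released spans (each span's end-slope, ×1/EI):
  span PQ: triangular load, peak 11: w₀L³/(45EI) = 52.8/EI
  span PQ: UDL 6: wL³/(24EI) = 54/EI
  span QR: point load 151 at a = 3: Pab(L + b)/(6LEI) = 151/EI
  span QR: UDL 22: wL³/(24EI) = 83.53/EI
  relative rotation θ_0 = (106.8 + 234.5)/EI = 341.3/EI
A unit hogging moment at Q produces rotation L₁/(3EI) + L₂/(3EI) = 3.5/EI.
Slope continuity at Q: θ_0 = M_Q·3.5/EI, so M_Q = 341.3/3.5 = 97.52 kN·m (hogging).
Span PQ, ΣM about P with M_Q applied at Q: R_Q^{PQ}·6 = 240 + 97.52, so R_Q^{PQ} = 56.25 kN and R_P = 69 − 56.25 = 12.75 kN.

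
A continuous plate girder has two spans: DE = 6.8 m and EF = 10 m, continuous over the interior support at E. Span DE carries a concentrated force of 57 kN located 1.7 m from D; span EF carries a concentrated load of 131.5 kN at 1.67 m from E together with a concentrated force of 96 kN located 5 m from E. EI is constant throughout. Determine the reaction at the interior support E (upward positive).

Insert a hinge at E; M_E is the redundant, and each span becomes simply supported.
Discontinuity in slope at E on the released structure — sum the simple-span end rotations:
  span DE: point load 57 at a = 1.7: Pab(L + a)/(6LEI) = 103/EI
  span EF: point load 131.5 at a = 1.67: Pab(L + b)/(6LEI) = 558.9/EI
  span EF: point load 96 at a = 5: Pab(L + b)/(6LEI) = 600/EI
  relative rotation θ_0 = (103 + 1159)/EI = 1262/EI
A unit hogging moment at E produces rotation L₁/(3EI) + L₂/(3EI) = 5.6/EI.
Slope continuity at E: θ_0 = M_E·5.6/EI, so M_E = 1262/5.6 = 225.3 kN·m (hogging).
Span DE, ΣM about D with M_E applied at E: R_E^{DE}·6.8 = 96.9 + 225.3, so R_E^{DE} = 47.39 kN and R_D = 57 − 47.39 = 9.614 kN.
Span EF, ΣM about F: R_E^{EF}·10 = 1575 + 225.3, so R_E^{EF} = 180.1 kN and R_F = 227.5 − 180.1 = 47.43 kN.
R_E = 47.39 + 180.1 = 227.5 kN.

R_E = 227.5 kN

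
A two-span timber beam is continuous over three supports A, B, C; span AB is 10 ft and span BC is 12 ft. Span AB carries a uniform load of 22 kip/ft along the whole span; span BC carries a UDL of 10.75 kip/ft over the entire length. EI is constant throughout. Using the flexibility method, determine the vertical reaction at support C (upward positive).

Release continuity at B by inserting a hinge; the redundant is the internal moment M_B. The primary structure is two simply-supported spans AB and BC.
End slopes at the hinge B, treating each span as simply supported:
  span AB: UDL 22: wL³/(24EI) = 916.7/EI
  span BC: UDL 10.75: wL³/(24EI) = 774/EI
  relative rotation θ_0 = (916.7 + 774)/EI = 1691/EI
A unit hogging moment at B produces rotation L₁/(3EI) + L₂/(3EI) = 7.333/EI.
Slope continuity at B: θ_0 = M_B·7.333/EI, so M_B = 1691/7.333 = 230.5 kip·ft (hogging).
Span BC, ΣM about C: R_B^{BC}·12 = 774 + 230.5, so R_B^{BC} = 83.71 kip and R_C = 129 − 83.71 = 45.29 kip.

R_C = 45.29 kip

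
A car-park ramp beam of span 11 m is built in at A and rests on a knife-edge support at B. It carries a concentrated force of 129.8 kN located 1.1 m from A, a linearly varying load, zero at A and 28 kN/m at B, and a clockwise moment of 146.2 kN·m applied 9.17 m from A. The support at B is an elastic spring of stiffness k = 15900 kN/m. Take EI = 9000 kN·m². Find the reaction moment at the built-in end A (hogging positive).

M_A = 254.2 kN·m

Release the roller at B. Primary structure: cantilever fixed at A.
Free-end deflection of the primary structure under the applied loading (downward +):
  point load 129.8 at a = 1.1: Pa²(3L − a)/(6EI) = 835/EI
  triangular load, peak 28 at the free end: 11w₀L⁴/(120EI) = 37579/EI
  clockwise couple 146.2 at a = 9.17: M₀a(2L − a)/(2EI) = 8600/EI
  δ_0 = 47014/EI
Tip deflection under a unit load at B: L³/(3EI) = 443.7/EI.
With EI = 9000 kN·m²: δ_0 = 5.2238 m and δ_{BB} = 0.049296 m/kN.
Compatibility — the spring shortens by R_B/k under the reaction it provides: δ_0 − R_B·δ_{BB} = R_B/k. With 1/k = 0.000063 m/kN, R_B = δ_0 / (δ_{BB} + 1/k) = 5.2238 / (0.049296 + 0.000063) = 105.8 kN.
Moment equilibrium about A: M_A = Σ(load moments about A) − R_B·L = 1418 − 105.8×11 = 254.2 kN·m.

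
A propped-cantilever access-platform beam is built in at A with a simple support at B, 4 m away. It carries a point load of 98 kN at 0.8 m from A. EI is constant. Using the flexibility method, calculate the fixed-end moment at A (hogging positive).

Choose R_B as the redundant. The primary structure is the cantilever fixed at A.
Deflection at B on the released cantilever, summing each load's contribution:
  point load 98 at a = 0.8: Pa²(3L − a)/(6EI) = 117.1/EI
Tip deflection under a unit load at B: L³/(3EI) = 21.33/EI.
Compatibility at B: δ_0 − R_B·δ_{BB} = 0, so R_B = 117.1/21.33 = 5.488 kN.
Moment equilibrium about A: M_A = Σ(load moments about A) − R_B·L = 78.4 − 5.488×4 = 56.45 kN·m.

M_A = 56.45 kN·m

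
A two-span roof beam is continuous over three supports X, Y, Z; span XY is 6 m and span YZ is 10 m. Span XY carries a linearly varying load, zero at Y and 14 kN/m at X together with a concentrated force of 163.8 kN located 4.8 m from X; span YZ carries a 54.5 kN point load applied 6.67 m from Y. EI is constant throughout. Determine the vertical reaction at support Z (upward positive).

Release continuity at Y by inserting a hinge; the redundant is the internal moment M_Y. The primary structure is two simply-supported spans XY and YZ.
Rotations at Y on the released spans (each span's end-slope, ×1/EI):
  span XY: triangular load, peak 14: 7w₀L³/(360EI) = 58.8/EI
  span XY: point load 163.8 at a = 4.8: Pab(L + a)/(6LEI) = 283/EI
  span YZ: point load 54.5 at a = 6.67: Pab(L + b)/(6LEI) = 268.9/EI
  relative rotation θ_0 = (341.8 + 268.9)/EI = 610.8/EI
A unit hogging moment at Y produces rotation L₁/(3EI) + L₂/(3EI) = 5.333/EI.
Slope continuity at Y: θ_0 = M_Y·5.333/EI, so M_Y = 610.8/5.333 = 114.5 kN·m (hogging).
Span YZ, ΣM about Z: R_Y^{YZ}·10 = 181.5 + 114.5, so R_Y^{YZ} = 29.6 kN and R_Z = 54.5 − 29.6 = 24.9 kN.

R_Z = 24.9 kN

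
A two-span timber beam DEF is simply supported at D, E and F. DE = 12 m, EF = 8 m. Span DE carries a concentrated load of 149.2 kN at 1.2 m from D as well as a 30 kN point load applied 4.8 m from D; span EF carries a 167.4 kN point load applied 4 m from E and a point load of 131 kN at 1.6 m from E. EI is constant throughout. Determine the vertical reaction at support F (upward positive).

Insert a hinge at E; M_E is the redundant, and each span becomes simply supported.
End slopes at the hinge E, treating each span as simply supported:
  span DE: point load 149.2 at a = 1.2: Pab(L + a)/(6LEI) = 354.5/EI
  span DE: point load 30 at a = 4.8: Pab(L + a)/(6LEI) = 241.9/EI
  span EF: point load 167.4 at a = 4: Pab(L + b)/(6LEI) = 669.6/EI
  span EF: point load 131 at a = 1.6: Pab(L + b)/(6LEI) = 402.4/EI
  relative rotation θ_0 = (596.4 + 1072)/EI = 1668/EI
A unit hogging moment at E produces rotation L₁/(3EI) + L₂/(3EI) = 6.667/EI.
Slope continuity at E: θ_0 = M_E·6.667/EI, so M_E = 1668/6.667 = 250.3 kN·m (hogging).
Span EF, ΣM about F: R_E^{EF}·8 = 1508 + 250.3, so R_E^{EF} = 219.8 kN and R_F = 298.4 − 219.8 = 78.62 kN.

R_F = 78.62 kN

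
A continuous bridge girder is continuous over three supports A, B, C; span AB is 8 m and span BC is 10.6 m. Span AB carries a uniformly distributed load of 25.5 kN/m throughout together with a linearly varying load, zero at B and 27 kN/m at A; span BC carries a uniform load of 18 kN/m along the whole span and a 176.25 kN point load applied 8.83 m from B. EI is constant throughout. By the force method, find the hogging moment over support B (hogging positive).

Insert a hinge at B; M_B is the redundant, and each span becomes simply supported.
End slopes at the hinge B, treating each span as simply supported:
  span AB: UDL 25.5: wL³/(24EI) = 544/EI
  span AB: triangular load, peak 27: 7w₀L³/(360EI) = 268.8/EI
  span BC: UDL 18: wL³/(24EI) = 893.3/EI
  span BC: point load 176.25 at a = 8.83: Pab(L + b)/(6LEI) = 535.8/EI
  relative rotation θ_0 = (812.8 + 1429)/EI = 2242/EI
A unit hogging moment at B produces rotation L₁/(3EI) + L₂/(3EI) = 6.2/EI.
Slope continuity at B: θ_0 = M_B·6.2/EI, so M_B = 2242/6.2 = 361.6 kN·m (hogging).

M_B = 361.6 kN·m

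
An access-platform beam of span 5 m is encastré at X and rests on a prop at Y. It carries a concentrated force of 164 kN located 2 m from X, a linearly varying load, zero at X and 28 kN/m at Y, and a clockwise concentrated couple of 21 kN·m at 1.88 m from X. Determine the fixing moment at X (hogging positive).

Choose R_Y as the redundant. The primary structure is the cantilever fixed at X.
Free-end deflection of the primary structure under the applied loading (downward +):
  point load 164 at a = 2: Pa²(3L − a)/(6EI) = 1421/EI
  triangular load, peak 28 at the free end: 11w₀L⁴/(120EI) = 1604/EI
  clockwise couple 21 at a = 1.88: M₀a(2L − a)/(2EI) = 160.3/EI
  δ_0 = 3186/EI
Tip deflection under a unit load at Y: L³/(3EI) = 41.67/EI.
The prop prevents deflection at Y: R_Y = δ_0/δ_{YY} = 3186/41.67 = 76.46 kN.
Moment equilibrium about X: M_X = Σ(load moments about X) − R_Y·L = 582.3 − 76.46×5 = 200 kN·m.

M_X = 200 kN·m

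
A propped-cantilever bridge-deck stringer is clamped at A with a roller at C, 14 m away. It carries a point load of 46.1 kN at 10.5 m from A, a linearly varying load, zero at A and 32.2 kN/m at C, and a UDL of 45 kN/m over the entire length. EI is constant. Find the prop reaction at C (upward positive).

R_C = 389.4 kN

Take the reaction at C as the redundant and release it; the primary structure is a cantilever fixed at A.
Deflection at C on the released cantilever, summing each load's contribution:
  point load 46.1 at a = 10.5: Pa²(3L − a)/(6EI) = 26683/EI
  triangular load, peak 32.2 at the free end: 11w₀L⁴/(120EI) = 113391/EI
  UDL 45: wL⁴/(8EI) = 216090/EI
  δ_0 = 356164/EI
Tip deflection under a unit load at C: L³/(3EI) = 914.7/EI.
The prop prevents deflection at C: R_C = δ_0/δ_{CC} = 356164/914.7 = 389.4 kN.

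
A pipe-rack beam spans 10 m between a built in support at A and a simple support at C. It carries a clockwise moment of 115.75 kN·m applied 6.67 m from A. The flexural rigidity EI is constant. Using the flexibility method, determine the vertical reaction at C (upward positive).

Remove the prop at C; the released (primary) structure is a cantilever built in at A.
Primary-structure tip deflection at C by superposition:
  clockwise couple 115.75 at a = 6.67: M₀a(2L − a)/(2EI) = 5146/EI
Flexibility coefficient — unit upward force at C: δ_{CC} = L³/(3EI) = 333.3/EI.
Compatibility at C: δ_0 − R_C·δ_{CC} = 0, so R_C = 5146/333.3 = 15.44 kN.

R_C = 15.44 kN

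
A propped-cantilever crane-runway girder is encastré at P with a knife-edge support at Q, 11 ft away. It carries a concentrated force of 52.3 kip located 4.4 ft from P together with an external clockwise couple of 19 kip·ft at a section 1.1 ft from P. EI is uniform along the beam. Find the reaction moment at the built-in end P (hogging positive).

M_P = 124 kip·ft

Take the reaction at Q as the redundant and release it; the primary structure is a cantilever fixed at P.
Deflection at Q on the released cantilever, summing each load's contribution:
  point load 52.3 at a = 4.4: Pa²(3L − a)/(6EI) = 4826/EI
  clockwise couple 19 at a = 1.1: M₀a(2L − a)/(2EI) = 218.4/EI
  δ_0 = 5045/EI
Tip deflection under a unit load at Q: L³/(3EI) = 443.7/EI.
Compatibility at Q: δ_0 − R_Q·δ_{QQ} = 0, so R_Q = 5045/443.7 = 11.37 kip.
Moment equilibrium about P: M_P = Σ(load moments about P) − R_Q·L = 249.1 − 11.37×11 = 124 kip·ft.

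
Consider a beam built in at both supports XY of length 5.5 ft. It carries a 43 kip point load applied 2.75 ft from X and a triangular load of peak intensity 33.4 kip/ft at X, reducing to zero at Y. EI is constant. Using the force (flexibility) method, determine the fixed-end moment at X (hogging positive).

M_X = 80.08 kip·ft

Take the two fixed-end moments M_X, M_Y as redundants; the released structure is the simple span XY.
End rotations of the released simple span under the applied load (×1/EI):
  at X: point load 43 at a = 2.75: Pab(L + b)/(6LEI) = 81.3/EI
  at Y: point load 43 at a = 2.75: Pab(L + a)/(6LEI) = 81.3/EI
  at X: triangular load, peak 33.4: w₀L³/(45EI) = 123.5/EI
  at Y: triangular load, peak 33.4: 7w₀L³/(360EI) = 108.1/EI
  θ_X0 = 204.8/EI,  θ_Y0 = 189.3/EI
Flexibility coefficients: a unit moment at one end gives L/(3EI) there and L/(6EI) at the far end, so f₁₁ = f₂₂ = 1.833/EI and f₁₂ = f₂₁ = 0.9167/EI.
Compatibility — zero rotation at each built-in end:
  1.833 M_X + 0.9167 M_Y = 204.8
  0.9167 M_X + 1.833 M_Y = 189.3
Solving the pair gives M_X = 80.08 kip·ft and M_Y = 63.24 kip·ft (hogging).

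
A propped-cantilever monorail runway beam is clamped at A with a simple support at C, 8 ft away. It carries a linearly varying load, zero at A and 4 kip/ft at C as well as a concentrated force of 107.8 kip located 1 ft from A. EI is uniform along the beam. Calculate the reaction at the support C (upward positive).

Take the reaction at C as the redundant and release it; the primary structure is a cantilever fixed at A.
Deflection at C on the released cantilever, summing each load's contribution:
  triangular load, peak 4 at the free end: 11w₀L⁴/(120EI) = 1502/EI
  point load 107.8 at a = 1: Pa²(3L − a)/(6EI) = 413.2/EI
  δ_0 = 1915/EI
Tip deflection under a unit load at C: L³/(3EI) = 170.7/EI.
Compatibility at C: δ_0 − R_C·δ_{CC} = 0, so R_C = 1915/170.7 = 11.22 kip.

R_C = 11.22 kip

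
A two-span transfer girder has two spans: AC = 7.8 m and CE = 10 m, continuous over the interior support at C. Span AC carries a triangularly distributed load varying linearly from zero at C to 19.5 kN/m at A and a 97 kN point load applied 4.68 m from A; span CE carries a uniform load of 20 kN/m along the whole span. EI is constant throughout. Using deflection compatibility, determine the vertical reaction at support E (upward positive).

R_E = 76.56 kN

Insert a hinge at C; M_C is the redundant, and each span becomes simply supported.
Rotations at C on the released spans (each span's end-slope, ×1/EI):
  span AC: triangular load, peak 19.5: 7w₀L³/(360EI) = 179.9/EI
  span AC: point load 97 at a = 4.68: Pab(L + a)/(6LEI) = 377.7/EI
  span CE: UDL 20: wL³/(24EI) = 833.3/EI
  relative rotation θ_0 = (557.6 + 833.3)/EI = 1391/EI
A unit hogging moment at C produces rotation L₁/(3EI) + L₂/(3EI) = 5.933/EI.
Compatibility: M_C·(L₁+L₂)/(3EI) = θ_0, giving M_C = 234.4 kN·m (hogging).
Span CE, ΣM about E: R_C^{CE}·10 = 1000 + 234.4, so R_C^{CE} = 123.4 kN and R_E = 200 − 123.4 = 76.56 kN.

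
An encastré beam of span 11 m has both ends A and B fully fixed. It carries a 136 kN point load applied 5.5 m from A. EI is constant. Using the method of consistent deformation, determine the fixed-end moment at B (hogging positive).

M_B = 187 kN·m

Take the two fixed-end moments M_A, M_B as redundants; the released structure is the simple span AB.
On the primary (simply-supported) span, the end slopes from the loading are:
  at A: point load 136 at a = 5.5: Pab(L + b)/(6LEI) = 1028/EI
  at B: point load 136 at a = 5.5: Pab(L + a)/(6LEI) = 1028/EI
  θ_A0 = 1028/EI,  θ_B0 = 1028/EI
Flexibility coefficients: a unit moment at one end gives L/(3EI) there and L/(6EI) at the far end, so f₁₁ = f₂₂ = 3.667/EI and f₁₂ = f₂₁ = 1.833/EI.
Compatibility — zero rotation at each built-in end:
  3.667 M_A + 1.833 M_B = 1028
  1.833 M_A + 3.667 M_B = 1028
Solving the pair gives M_A = 187 kN·m and M_B = 187 kN·m (hogging).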